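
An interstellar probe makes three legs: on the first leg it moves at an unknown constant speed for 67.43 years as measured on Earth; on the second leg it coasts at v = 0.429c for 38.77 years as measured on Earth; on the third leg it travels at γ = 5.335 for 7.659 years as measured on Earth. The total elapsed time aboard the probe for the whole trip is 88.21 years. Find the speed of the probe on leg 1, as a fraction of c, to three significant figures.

β = 0.641

Leg 1: speed unknown; τ_1 = 67.43/γ_1.
Leg 2: γ = 1/√(1 − 0.429²) = 1/√0.8160 = 1.107; τ_2 = 38.77/1.107 = 35.02 years.
Leg 3: γ = 5.335; τ_3 = 7.659/5.335 = 1.436 years.
Total proper time: τ_1 + 35.02 + 1.436 = 88.21, so τ_1 = 88.21 − 36.46 = 51.75 years.
γ_1 = 67.43/51.75 = 1.303; β = √(1 − 1/γ²) = √0.4109.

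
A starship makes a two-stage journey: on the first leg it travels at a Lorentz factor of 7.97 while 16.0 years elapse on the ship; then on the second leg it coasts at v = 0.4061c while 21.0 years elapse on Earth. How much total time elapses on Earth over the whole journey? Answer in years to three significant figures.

Δt = 149 years

Leg 1: γ = 7.97; Δt_1 = 7.970 × 16.0 = 127.5 years.
Leg 2: 21.0 years is already measured on Earth.
Total: 127.5 + 21.00 years.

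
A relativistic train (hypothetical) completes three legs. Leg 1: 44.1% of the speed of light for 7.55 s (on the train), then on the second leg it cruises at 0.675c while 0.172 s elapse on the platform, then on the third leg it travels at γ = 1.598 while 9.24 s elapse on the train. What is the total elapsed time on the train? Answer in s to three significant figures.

Leg 1: 7.55 s is already measured on the train.
Leg 2: γ = 1/√(1 − 0.675²) = 1/√0.5444 = 1.355; τ_2 = 0.172/1.355 = 0.1269 s.
Leg 3: 9.24 s is already measured on the train.
Total: 7.550 + 0.1269 + 9.240 s.

τ = 16.9 s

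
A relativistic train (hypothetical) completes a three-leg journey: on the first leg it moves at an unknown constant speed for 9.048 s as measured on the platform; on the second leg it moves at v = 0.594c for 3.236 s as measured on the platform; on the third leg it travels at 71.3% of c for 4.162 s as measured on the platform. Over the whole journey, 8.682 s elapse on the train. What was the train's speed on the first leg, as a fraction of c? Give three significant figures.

Leg 1: speed unknown; τ_1 = 9.048/γ_1.
Leg 2: γ = 1/√(1 − 0.594²) = 1/√0.6472 = 1.243; τ_2 = 3.236/1.243 = 2.603 s.
Leg 3: β = 0.713; γ = 1/√(1 − 0.713²) = 1/√0.4916 = 1.426; τ_3 = 4.162/1.426 = 2.918 s.
Total proper time: τ_1 + 2.603 + 2.918 = 8.682, so τ_1 = 8.682 − 5.521 = 3.161 s.
γ_1 = 9.048/3.161 = 2.863; β = √(1 − 1/γ²) = √0.8780.

β = 0.937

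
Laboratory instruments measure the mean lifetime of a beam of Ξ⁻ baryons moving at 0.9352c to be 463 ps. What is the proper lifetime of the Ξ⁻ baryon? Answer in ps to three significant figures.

γ = 1/√(1 − 0.9352²) = 1/√0.1254 = 2.824
The lab-frame lifetime is the dilated interval; the proper lifetime is τ₀ = Δt/γ = 463/2.824 ps.

τ₀ = 164 ps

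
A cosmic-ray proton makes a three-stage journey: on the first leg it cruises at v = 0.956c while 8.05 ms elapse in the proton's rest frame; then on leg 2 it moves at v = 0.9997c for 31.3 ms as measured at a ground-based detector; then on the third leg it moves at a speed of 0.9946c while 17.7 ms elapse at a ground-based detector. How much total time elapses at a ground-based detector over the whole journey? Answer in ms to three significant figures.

Δt = 76.4 ms

Leg 1: γ = 1/√(1 − 0.956²) = 1/√0.08606 = 3.409; Δt_1 = 3.409 × 8.05 = 27.44 ms.
Leg 2: 31.3 ms is already measured at a ground-based detector.
Leg 3: 17.7 ms is already measured at a ground-based detector.
Total: 27.44 + 31.30 + 17.70 ms.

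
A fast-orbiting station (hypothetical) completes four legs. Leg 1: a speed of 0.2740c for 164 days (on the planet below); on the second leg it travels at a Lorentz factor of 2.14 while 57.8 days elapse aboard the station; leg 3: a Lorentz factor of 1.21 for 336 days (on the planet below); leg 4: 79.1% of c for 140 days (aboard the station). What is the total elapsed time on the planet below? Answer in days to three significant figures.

Δt = 853 days

Leg 1: 164 days is already measured on the planet below.
Leg 2: γ = 2.14; Δt_2 = 2.140 × 57.8 = 123.7 days.
Leg 3: 336 days is already measured on the planet below.
Leg 4: β = 0.791; γ = 1/√(1 − 0.791²) = 1/√0.3743 = 1.634; Δt_4 = 1.634 × 140 = 228.8 days.
Total: 164.0 + 123.7 + 336.0 + 228.8 days.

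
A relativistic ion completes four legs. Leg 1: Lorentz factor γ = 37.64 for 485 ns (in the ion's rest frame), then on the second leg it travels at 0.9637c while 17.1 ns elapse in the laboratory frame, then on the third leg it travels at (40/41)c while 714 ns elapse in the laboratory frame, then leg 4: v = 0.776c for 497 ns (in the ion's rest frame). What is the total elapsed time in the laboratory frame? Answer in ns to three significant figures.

Leg 1: γ = 37.64; Δt_1 = 37.64 × 485 = 1.826×10⁴ ns.
Leg 2: 17.1 ns is already measured in the laboratory frame.
Leg 3: 714 ns is already measured in the laboratory frame.
Leg 4: γ = 1/√(1 − 0.776²) = 1/√0.3978 = 1.585; Δt_4 = 1.585 × 497 = 788.0 ns.
Total: 1.826×10⁴ + 17.10 + 714.0 + 788.0 ns.

Δt = 1.98×10⁴ ns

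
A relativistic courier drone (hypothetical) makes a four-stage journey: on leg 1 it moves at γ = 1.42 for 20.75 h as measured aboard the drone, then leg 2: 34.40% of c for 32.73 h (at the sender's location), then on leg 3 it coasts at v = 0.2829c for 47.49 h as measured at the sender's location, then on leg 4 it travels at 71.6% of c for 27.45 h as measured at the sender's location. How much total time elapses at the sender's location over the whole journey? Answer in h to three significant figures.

Leg 1: γ = 1.42; Δt_1 = 1.420 × 20.75 = 29.47 h.
Leg 2: 32.73 h is already measured at the sender's location.
Leg 3: 47.49 h is already measured at the sender's location.
Leg 4: 27.45 h is already measured at the sender's location.
Total: 29.47 + 32.73 + 47.49 + 27.45 h.

Δt = 137 h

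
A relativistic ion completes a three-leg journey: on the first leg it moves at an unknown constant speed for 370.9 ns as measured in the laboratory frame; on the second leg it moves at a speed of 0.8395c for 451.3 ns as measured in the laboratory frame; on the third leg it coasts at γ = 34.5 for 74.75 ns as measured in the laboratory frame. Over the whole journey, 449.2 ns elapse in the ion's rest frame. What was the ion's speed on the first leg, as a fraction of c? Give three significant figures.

β = 0.839

Leg 1: speed unknown; τ_1 = 370.9/γ_1.
Leg 2: γ = 1/√(1 − 0.8395²) = 1/√0.2952 = 1.840; τ_2 = 451.3/1.840 = 245.2 ns.
Leg 3: γ = 34.5; τ_3 = 74.75/34.50 = 2.167 ns.
Total proper time: τ_1 + 245.2 + 2.167 = 449.2, so τ_1 = 449.2 − 247.4 = 201.8 ns.
γ_1 = 370.9/201.8 = 1.838; β = √(1 − 1/γ²) = √0.7039.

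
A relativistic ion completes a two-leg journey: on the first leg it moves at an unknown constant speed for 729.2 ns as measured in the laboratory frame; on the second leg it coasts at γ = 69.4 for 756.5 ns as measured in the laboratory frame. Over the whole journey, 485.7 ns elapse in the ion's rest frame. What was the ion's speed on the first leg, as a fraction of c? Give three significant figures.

β = 0.759

Leg 1: speed unknown; τ_1 = 729.2/γ_1.
Leg 2: γ = 69.4; τ_2 = 756.5/69.40 = 10.90 ns.
Total proper time: τ_1 + 10.90 = 485.7, so τ_1 = 485.7 − 10.90 = 474.8 ns.
γ_1 = 729.2/474.8 = 1.536; β = √(1 − 1/γ²) = √0.5760.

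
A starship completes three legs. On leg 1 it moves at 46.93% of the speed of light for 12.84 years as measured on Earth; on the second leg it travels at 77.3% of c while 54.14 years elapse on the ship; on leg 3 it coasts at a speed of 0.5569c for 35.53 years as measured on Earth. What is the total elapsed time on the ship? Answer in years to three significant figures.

Leg 1: β = 0.4693; γ = 1/√(1 − 0.4693²) = 1/√0.7798 = 1.132; τ_1 = 12.84/1.132 = 11.34 years.
Leg 2: 54.14 years is already measured on the ship.
Leg 3: γ = 1/√(1 − 0.5569²) = 1/√0.6899 = 1.204; τ_3 = 35.53/1.204 = 29.51 years.
Total: 11.34 + 54.14 + 29.51 years.

τ = 95.0 years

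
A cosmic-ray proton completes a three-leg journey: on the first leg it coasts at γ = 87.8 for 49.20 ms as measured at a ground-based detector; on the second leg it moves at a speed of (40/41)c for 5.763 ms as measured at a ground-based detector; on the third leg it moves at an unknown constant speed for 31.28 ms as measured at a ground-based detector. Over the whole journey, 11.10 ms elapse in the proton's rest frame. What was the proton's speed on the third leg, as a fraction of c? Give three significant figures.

β = 0.955

Leg 1: γ = 87.8; τ_1 = 49.20/87.80 = 0.5604 ms.
Leg 2: γ = 1/√(1 − (40/41)²) = 41/9 ≈ 4.556; τ_2 = 5.763/4.556 = 1.265 ms.
Leg 3: speed unknown; τ_3 = 31.28/γ_3.
Total proper time: 0.5604 + 1.265 + τ_3 = 11.10, so τ_3 = 11.10 − 1.825 = 9.275 ms.
γ_3 = 31.28/9.275 = 3.373; β = √(1 − 1/γ²) = √0.9121.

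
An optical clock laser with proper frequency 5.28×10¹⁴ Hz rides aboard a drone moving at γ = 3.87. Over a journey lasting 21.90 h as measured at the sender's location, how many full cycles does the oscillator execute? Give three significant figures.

N = 1.08×10¹⁹

γ = 3.87
The oscillator's own cycle count is N = f × τ where τ is the proper time aboard the drone. τ = Δt/γ = 21.90/3.870 = 5.659 h = 2.037×10⁴ s.
N = 5.28×10¹⁴ × 2.037×10⁴ = 1.076×10¹⁹.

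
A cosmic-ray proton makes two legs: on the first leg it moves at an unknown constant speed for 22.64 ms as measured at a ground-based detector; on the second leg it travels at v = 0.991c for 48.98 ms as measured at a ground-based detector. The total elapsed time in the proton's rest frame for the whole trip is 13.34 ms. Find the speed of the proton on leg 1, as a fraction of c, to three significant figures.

β = 0.954

Leg 1: speed unknown; τ_1 = 22.64/γ_1.
Leg 2: γ = 1/√(1 − 0.991²) = 1/√0.01792 = 7.470; τ_2 = 48.98/7.470 = 6.557 ms.
Total proper time: τ_1 + 6.557 = 13.34, so τ_1 = 13.34 − 6.557 = 6.783 ms.
γ_1 = 22.64/6.783 = 3.338; β = √(1 − 1/γ²) = √0.9102.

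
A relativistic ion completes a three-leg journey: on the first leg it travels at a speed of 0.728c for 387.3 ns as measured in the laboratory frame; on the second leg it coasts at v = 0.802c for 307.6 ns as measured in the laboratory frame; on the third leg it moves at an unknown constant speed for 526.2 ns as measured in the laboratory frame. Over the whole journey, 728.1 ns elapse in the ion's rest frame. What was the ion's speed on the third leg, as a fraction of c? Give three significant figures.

β = 0.848

Leg 1: γ = 1/√(1 − 0.728²) = 1/√0.4700 = 1.459; τ_1 = 387.3/1.459 = 265.5 ns.
Leg 2: γ = 1/√(1 − 0.802²) = 1/√0.3568 = 1.674; τ_2 = 307.6/1.674 = 183.7 ns.
Leg 3: speed unknown; τ_3 = 526.2/γ_3.
Total proper time: 265.5 + 183.7 + τ_3 = 728.1, so τ_3 = 728.1 − 449.3 = 278.8 ns.
γ_3 = 526.2/278.8 = 1.887; β = √(1 − 1/γ²) = √0.7192.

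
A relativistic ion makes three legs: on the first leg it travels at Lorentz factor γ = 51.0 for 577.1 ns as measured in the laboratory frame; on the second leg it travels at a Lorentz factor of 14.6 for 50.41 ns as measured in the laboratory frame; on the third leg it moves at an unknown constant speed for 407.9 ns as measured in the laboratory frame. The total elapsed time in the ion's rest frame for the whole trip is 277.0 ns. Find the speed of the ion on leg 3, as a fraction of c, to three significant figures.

β = 0.766

Leg 1: γ = 51.0; τ_1 = 577.1/51.00 = 11.32 ns.
Leg 2: γ = 14.6; τ_2 = 50.41/14.60 = 3.453 ns.
Leg 3: speed unknown; τ_3 = 407.9/γ_3.
Total proper time: 11.32 + 3.453 + τ_3 = 277.0, so τ_3 = 277.0 − 14.77 = 262.2 ns.
γ_3 = 407.9/262.2 = 1.555; β = √(1 − 1/γ²) = √0.5867.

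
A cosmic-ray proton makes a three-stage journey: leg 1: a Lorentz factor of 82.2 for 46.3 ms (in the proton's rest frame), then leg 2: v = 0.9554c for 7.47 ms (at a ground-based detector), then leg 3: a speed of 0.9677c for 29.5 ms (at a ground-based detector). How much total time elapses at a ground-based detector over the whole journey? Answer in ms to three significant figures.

Δt = 3840 ms

Leg 1: γ = 82.2; Δt_1 = 82.20 × 46.3 = 3806 ms.
Leg 2: 7.47 ms is already measured at a ground-based detector.
Leg 3: 29.5 ms is already measured at a ground-based detector.
Total: 3806 + 7.470 + 29.50 ms.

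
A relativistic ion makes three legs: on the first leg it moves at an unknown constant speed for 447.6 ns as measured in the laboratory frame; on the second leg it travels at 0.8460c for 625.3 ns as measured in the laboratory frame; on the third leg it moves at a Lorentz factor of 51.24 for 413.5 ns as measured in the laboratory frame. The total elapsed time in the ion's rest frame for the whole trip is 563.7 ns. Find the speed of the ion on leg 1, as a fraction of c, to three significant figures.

Leg 1: speed unknown; τ_1 = 447.6/γ_1.
Leg 2: γ = 1/√(1 − 0.8460²) = 1/√0.2843 = 1.876; τ_2 = 625.3/1.876 = 333.4 ns.
Leg 3: γ = 51.24; τ_3 = 413.5/51.24 = 8.070 ns.
Total proper time: τ_1 + 333.4 + 8.070 = 563.7, so τ_1 = 563.7 − 341.5 = 222.2 ns.
γ_1 = 447.6/222.2 = 2.014; β = √(1 − 1/γ²) = √0.7535.

β = 0.868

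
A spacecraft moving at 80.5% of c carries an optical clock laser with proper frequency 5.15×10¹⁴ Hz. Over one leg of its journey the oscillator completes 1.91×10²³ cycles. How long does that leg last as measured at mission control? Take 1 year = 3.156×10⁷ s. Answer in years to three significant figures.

β = 0.805; γ = 1/√(1 − 0.805²) = 1/√0.3520 = 1.686
Proper time for N cycles: τ = N/f = 1.91×10²³/(5.15×10¹⁴) = 3.709×10⁸ s = 11.75 years.
Lab-frame duration Δt = γτ = 1.686 × 11.75 = 19.81 years.

Δt = 19.8 years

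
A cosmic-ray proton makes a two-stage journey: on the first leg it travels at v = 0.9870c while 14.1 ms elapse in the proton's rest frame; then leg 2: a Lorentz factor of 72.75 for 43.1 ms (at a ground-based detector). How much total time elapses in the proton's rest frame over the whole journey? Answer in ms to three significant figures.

τ = 14.7 ms

Leg 1: 14.1 ms is already measured in the proton's rest frame.
Leg 2: γ = 72.75; τ_2 = 43.1/72.75 = 0.5924 ms.
Total: 14.10 + 0.5924 ms.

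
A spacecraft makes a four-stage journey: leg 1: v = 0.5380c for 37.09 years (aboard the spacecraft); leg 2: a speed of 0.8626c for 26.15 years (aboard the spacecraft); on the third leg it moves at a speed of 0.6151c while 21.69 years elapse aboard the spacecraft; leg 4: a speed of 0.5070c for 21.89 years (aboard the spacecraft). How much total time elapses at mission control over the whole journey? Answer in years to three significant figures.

Δt = 149 years

Leg 1: γ = 1/√(1 − 0.5380²) = 1/√0.7106 = 1.186; Δt_1 = 1.186 × 37.09 = 44.00 years.
Leg 2: γ = 1/√(1 − 0.8626²) = 1/√0.2559 = 1.977; Δt_2 = 1.977 × 26.15 = 51.69 years.
Leg 3: γ = 1/√(1 − 0.6151²) = 1/√0.6217 = 1.268; Δt_3 = 1.268 × 21.69 = 27.51 years.
Leg 4: γ = 1/√(1 − 0.5070²) = 1/√0.7430 = 1.160; Δt_4 = 1.160 × 21.89 = 25.40 years.
Total: 44.00 + 51.69 + 27.51 + 25.40 years.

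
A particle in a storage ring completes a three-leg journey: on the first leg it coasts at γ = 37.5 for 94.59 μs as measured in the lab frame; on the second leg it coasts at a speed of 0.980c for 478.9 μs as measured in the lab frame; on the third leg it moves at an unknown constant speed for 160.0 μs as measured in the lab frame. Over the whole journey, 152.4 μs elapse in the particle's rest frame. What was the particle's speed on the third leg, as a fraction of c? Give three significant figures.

Leg 1: γ = 37.5; τ_1 = 94.59/37.50 = 2.522 μs.
Leg 2: γ = 1/√(1 − 0.980²) = 1/√0.03960 = 5.025; τ_2 = 478.9/5.025 = 95.30 μs.
Leg 3: speed unknown; τ_3 = 160.0/γ_3.
Total proper time: 2.522 + 95.30 + τ_3 = 152.4, so τ_3 = 152.4 − 97.82 = 54.58 μs.
γ_3 = 160.0/54.58 = 2.932; β = √(1 − 1/γ²) = √0.8836.

β = 0.940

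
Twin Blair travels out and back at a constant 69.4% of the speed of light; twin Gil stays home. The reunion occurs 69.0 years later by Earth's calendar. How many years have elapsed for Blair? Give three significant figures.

τ = 49.7 years

β = 0.694; γ = 1/√(1 − 0.694²) = 1/√0.5184 = 1.389
Blair's clock measures proper time along the trip: τ = Δt/γ = 69.0/1.389 years.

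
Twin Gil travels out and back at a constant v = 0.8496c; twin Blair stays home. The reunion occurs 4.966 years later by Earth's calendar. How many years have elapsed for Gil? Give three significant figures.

γ = 1/√(1 − 0.8496²) = 1/√0.2782 = 1.896
Gil's clock measures proper time along the trip: τ = Δt/γ = 4.966/1.896 years.

τ = 2.62 years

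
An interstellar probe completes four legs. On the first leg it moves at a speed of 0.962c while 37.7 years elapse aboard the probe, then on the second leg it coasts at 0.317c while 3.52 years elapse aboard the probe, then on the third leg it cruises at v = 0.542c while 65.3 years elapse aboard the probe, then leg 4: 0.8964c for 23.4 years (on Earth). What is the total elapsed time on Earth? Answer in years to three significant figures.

Leg 1: γ = 1/√(1 − 0.962²) = 1/√0.07456 = 3.662; Δt_1 = 3.662 × 37.7 = 138.1 years.
Leg 2: γ = 1/√(1 − 0.317²) = 1/√0.8995 = 1.054; Δt_2 = 1.054 × 3.52 = 3.711 years.
Leg 3: γ = 1/√(1 − 0.542²) = 1/√0.7062 = 1.190; Δt_3 = 1.190 × 65.3 = 77.70 years.
Leg 4: 23.4 years is already measured on Earth.
Total: 138.1 + 3.711 + 77.70 + 23.40 years.

Δt = 243 years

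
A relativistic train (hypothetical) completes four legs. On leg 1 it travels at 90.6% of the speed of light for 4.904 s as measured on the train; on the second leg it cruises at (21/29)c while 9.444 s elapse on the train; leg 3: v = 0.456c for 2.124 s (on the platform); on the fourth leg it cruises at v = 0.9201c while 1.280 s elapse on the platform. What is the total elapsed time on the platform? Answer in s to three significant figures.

Leg 1: β = 0.906; γ = 1/√(1 − 0.906²) = 1/√0.1792 = 2.363; Δt_1 = 2.363 × 4.904 = 11.59 s.
Leg 2: γ = 1/√(1 − (21/29)²) = 29/20 = 1.450; Δt_2 = 1.450 × 9.444 = 13.69 s.
Leg 3: 2.124 s is already measured on the platform.
Leg 4: 1.280 s is already measured on the platform.
Total: 11.59 + 13.69 + 2.124 + 1.280 s.

Δt = 28.7 s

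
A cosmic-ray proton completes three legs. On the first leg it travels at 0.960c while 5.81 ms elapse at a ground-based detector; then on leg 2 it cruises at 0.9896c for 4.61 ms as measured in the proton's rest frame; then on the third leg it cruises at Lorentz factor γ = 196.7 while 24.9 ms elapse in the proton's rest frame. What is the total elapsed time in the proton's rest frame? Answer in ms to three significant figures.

τ = 31.1 ms

Leg 1: γ = 1/√(1 − 0.960²) = 25/7 ≈ 3.571; τ_1 = 5.81/3.571 = 1.627 ms.
Leg 2: 4.61 ms is already measured in the proton's rest frame.
Leg 3: 24.9 ms is already measured in the proton's rest frame.
Total: 1.627 + 4.610 + 24.90 ms.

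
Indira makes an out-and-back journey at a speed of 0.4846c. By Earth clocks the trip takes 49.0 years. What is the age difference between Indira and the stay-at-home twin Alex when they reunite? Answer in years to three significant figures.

Δt − τ = 6.14 years

γ = 1/√(1 − 0.4846²) = 1/√0.7652 = 1.143
Indira's elapsed proper time: τ = 49.0/1.143 = 42.86 years.
Age gap = Δt − τ = 49.0 − 42.86 years.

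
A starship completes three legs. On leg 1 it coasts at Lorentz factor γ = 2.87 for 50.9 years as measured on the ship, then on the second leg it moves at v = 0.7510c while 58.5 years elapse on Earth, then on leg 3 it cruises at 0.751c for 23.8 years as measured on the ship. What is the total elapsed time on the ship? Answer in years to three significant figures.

τ = 113 years

Leg 1: 50.9 years is already measured on the ship.
Leg 2: γ = 1/√(1 − 0.7510²) = 1/√0.4360 = 1.514; τ_2 = 58.5/1.514 = 38.63 years.
Leg 3: 23.8 years is already measured on the ship.
Total: 50.90 + 38.63 + 23.80 years.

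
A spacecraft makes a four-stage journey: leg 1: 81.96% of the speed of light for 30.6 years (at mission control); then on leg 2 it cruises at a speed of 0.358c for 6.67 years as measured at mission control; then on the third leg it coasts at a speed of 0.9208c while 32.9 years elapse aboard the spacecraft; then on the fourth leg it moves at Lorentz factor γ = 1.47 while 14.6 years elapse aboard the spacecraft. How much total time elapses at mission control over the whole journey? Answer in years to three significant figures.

Leg 1: 30.6 years is already measured at mission control.
Leg 2: 6.67 years is already measured at mission control.
Leg 3: γ = 1/√(1 − 0.9208²) = 1/√0.1521 = 2.564; Δt_3 = 2.564 × 32.9 = 84.35 years.
Leg 4: γ = 1.47; Δt_4 = 1.470 × 14.6 = 21.46 years.
Total: 30.60 + 6.670 + 84.35 + 21.46 years.

Δt = 143 years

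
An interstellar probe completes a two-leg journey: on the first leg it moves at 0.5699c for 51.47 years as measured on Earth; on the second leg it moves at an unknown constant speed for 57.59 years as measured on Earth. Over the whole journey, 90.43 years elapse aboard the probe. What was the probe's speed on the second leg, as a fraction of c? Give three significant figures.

β = 0.549

Leg 1: γ = 1/√(1 − 0.5699²) = 1/√0.6752 = 1.217; τ_1 = 51.47/1.217 = 42.29 years.
Leg 2: speed unknown; τ_2 = 57.59/γ_2.
Total proper time: 42.29 + τ_2 = 90.43, so τ_2 = 90.43 − 42.29 = 48.14 years.
γ_2 = 57.59/48.14 = 1.196; β = √(1 − 1/γ²) = √0.3014.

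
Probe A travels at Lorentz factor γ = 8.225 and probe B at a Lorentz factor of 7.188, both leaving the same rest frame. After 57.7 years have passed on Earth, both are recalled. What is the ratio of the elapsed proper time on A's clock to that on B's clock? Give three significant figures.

τ_A/τ_B = 0.874

A: γ = 8.225. B: γ = 7.188.
τ_A/τ_B = γ_B/γ_A = 7.188/8.225 = 0.8739, so τ_A/τ_B = 0.8739.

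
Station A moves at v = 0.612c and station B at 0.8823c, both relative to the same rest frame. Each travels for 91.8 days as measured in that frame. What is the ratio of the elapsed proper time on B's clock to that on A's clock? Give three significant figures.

τ_B/τ_A = 0.595

A: γ = 1/√(1 − 0.612²) = 1/√0.6255 = 1.264. B: γ = 1/√(1 − 0.8823²) = 1/√0.2215 = 2.125.
τ_A/τ_B = γ_B/γ_A = 2.125/1.264 = 1.680, so τ_B/τ_A = 0.5952.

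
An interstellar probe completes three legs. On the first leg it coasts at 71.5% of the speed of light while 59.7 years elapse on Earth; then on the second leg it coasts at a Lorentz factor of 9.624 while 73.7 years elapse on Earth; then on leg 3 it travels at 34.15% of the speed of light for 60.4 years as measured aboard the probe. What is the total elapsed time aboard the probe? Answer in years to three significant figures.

τ = 110 years

Leg 1: β = 0.715; γ = 1/√(1 − 0.715²) = 1/√0.4888 = 1.430; τ_1 = 59.7/1.430 = 41.74 years.
Leg 2: γ = 9.624; τ_2 = 73.7/9.624 = 7.658 years.
Leg 3: 60.4 years is already measured aboard the probe.
Total: 41.74 + 7.658 + 60.40 years.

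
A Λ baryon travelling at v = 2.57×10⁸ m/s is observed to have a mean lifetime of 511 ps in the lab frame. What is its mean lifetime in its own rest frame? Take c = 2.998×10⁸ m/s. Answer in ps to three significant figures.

β = 2.57×10⁸/2.998×10⁸ = 0.8572; γ = 1/√(1 − 0.8572²) = 1.942
The lab-frame lifetime is the dilated interval; the proper lifetime is τ₀ = Δt/γ = 511/1.942 ps.

τ₀ = 263 ps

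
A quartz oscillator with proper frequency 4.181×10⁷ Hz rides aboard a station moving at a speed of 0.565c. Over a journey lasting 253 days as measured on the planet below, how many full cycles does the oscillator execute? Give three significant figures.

γ = 1/√(1 − 0.565²) = 1/√0.6808 = 1.212
The oscillator's own cycle count is N = f × τ where τ is the proper time aboard the station. τ = Δt/γ = 253/1.212 = 208.7 days = 1.804×10⁷ s.
N = 4.181×10⁷ × 1.804×10⁷ = 7.541×10¹⁴.

N = 7.54×10¹⁴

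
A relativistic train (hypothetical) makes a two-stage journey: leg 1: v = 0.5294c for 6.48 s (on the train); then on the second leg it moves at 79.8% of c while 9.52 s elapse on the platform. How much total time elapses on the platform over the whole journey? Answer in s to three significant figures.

Δt = 17.2 s

Leg 1: γ = 1/√(1 − 0.5294²) = 1/√0.7197 = 1.179; Δt_1 = 1.179 × 6.48 = 7.638 s.
Leg 2: 9.52 s is already measured on the platform.
Total: 7.638 + 9.520 s.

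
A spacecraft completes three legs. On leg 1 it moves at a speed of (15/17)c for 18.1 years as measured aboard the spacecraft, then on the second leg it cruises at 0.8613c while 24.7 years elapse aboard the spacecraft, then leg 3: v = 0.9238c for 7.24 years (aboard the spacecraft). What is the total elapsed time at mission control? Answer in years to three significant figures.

Δt = 106 years

Leg 1: γ = 1/√(1 − (15/17)²) = 17/8 = 2.125; Δt_1 = 2.125 × 18.1 = 38.46 years.
Leg 2: γ = 1/√(1 − 0.8613²) = 1/√0.2582 = 1.968; Δt_2 = 1.968 × 24.7 = 48.61 years.
Leg 3: γ = 1/√(1 − 0.9238²) = 1/√0.1466 = 2.612; Δt_3 = 2.612 × 7.24 = 18.91 years.
Total: 38.46 + 48.61 + 18.91 years.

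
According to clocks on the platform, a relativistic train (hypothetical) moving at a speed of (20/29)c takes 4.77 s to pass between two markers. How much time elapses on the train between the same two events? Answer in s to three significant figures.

τ = 3.45 s

γ = 1/√(1 − (20/29)²) = 29/21 ≈ 1.381
The interval measured on the platform is the dilated one; the clock on the train measures the proper time τ = Δt/γ = 4.77/1.381 s.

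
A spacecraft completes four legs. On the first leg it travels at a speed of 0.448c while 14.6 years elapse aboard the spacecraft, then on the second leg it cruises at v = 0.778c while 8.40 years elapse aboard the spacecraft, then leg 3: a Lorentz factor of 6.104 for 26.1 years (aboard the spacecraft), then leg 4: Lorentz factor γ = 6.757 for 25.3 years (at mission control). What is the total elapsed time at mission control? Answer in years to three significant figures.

Δt = 214 years

Leg 1: γ = 1/√(1 − 0.448²) = 1/√0.7993 = 1.119; Δt_1 = 1.119 × 14.6 = 16.33 years.
Leg 2: γ = 1/√(1 − 0.778²) = 1/√0.3947 = 1.592; Δt_2 = 1.592 × 8.40 = 13.37 years.
Leg 3: γ = 6.104; Δt_3 = 6.104 × 26.1 = 159.3 years.
Leg 4: 25.3 years is already measured at mission control.
Total: 16.33 + 13.37 + 159.3 + 25.30 years.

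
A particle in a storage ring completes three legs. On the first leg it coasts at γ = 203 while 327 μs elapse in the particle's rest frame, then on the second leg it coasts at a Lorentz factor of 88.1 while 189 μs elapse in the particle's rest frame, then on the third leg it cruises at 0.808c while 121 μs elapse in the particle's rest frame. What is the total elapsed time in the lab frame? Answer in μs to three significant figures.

Δt = 8.32×10⁴ μs

Leg 1: γ = 203; Δt_1 = 203.0 × 327 = 6.638×10⁴ μs.
Leg 2: γ = 88.1; Δt_2 = 88.10 × 189 = 1.665×10⁴ μs.
Leg 3: γ = 1/√(1 − 0.808²) = 1/√0.3471 = 1.697; Δt_3 = 1.697 × 121 = 205.4 μs.
Total: 6.638×10⁴ + 1.665×10⁴ + 205.4 μs.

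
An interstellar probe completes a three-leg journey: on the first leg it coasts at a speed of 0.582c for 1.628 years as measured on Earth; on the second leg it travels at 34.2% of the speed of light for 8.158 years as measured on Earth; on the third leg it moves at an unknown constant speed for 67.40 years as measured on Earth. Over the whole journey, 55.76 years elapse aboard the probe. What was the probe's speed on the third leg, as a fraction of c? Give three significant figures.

β = 0.720

Leg 1: γ = 1/√(1 − 0.582²) = 1/√0.6613 = 1.230; τ_1 = 1.628/1.230 = 1.324 years.
Leg 2: β = 0.342; γ = 1/√(1 − 0.342²) = 1/√0.8830 = 1.064; τ_2 = 8.158/1.064 = 7.666 years.
Leg 3: speed unknown; τ_3 = 67.40/γ_3.
Total proper time: 1.324 + 7.666 + τ_3 = 55.76, so τ_3 = 55.76 − 8.990 = 46.77 years.
γ_3 = 67.40/46.77 = 1.441; β = √(1 − 1/γ²) = √0.5185.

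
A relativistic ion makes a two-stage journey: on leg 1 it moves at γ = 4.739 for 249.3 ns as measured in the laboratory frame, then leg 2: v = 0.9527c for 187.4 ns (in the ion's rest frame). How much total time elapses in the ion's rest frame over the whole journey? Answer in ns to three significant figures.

Leg 1: γ = 4.739; τ_1 = 249.3/4.739 = 52.61 ns.
Leg 2: 187.4 ns is already measured in the ion's rest frame.
Total: 52.61 + 187.4 ns.

τ = 240 ns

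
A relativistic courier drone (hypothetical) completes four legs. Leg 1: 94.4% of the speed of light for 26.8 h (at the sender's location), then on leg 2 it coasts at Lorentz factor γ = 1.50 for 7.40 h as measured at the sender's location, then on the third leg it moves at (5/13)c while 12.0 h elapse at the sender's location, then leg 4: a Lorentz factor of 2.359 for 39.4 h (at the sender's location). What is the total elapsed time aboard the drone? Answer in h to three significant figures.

τ = 41.6 h

Leg 1: β = 0.944; γ = 1/√(1 − 0.944²) = 1/√0.1089 = 3.031; τ_1 = 26.8/3.031 = 8.843 h.
Leg 2: γ = 1.50; τ_2 = 7.40/1.500 = 4.933 h.
Leg 3: γ = 1/√(1 − (5/13)²) = 13/12 ≈ 1.083; τ_3 = 12.0/1.083 = 11.08 h.
Leg 4: γ = 2.359; τ_4 = 39.4/2.359 = 16.70 h.
Total: 8.843 + 4.933 + 11.08 + 16.70 h.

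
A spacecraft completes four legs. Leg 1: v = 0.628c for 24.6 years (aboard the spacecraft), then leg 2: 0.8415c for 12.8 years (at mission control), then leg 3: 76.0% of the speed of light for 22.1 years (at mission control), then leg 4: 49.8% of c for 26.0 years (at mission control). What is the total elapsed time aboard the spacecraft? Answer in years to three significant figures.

τ = 68.4 years

Leg 1: 24.6 years is already measured aboard the spacecraft.
Leg 2: γ = 1/√(1 − 0.8415²) = 1/√0.2919 = 1.851; τ_2 = 12.8/1.851 = 6.915 years.
Leg 3: β = 0.760; γ = 1/√(1 − 0.760²) = 1/√0.4224 = 1.539; τ_3 = 22.1/1.539 = 14.36 years.
Leg 4: β = 0.498; γ = 1/√(1 − 0.498²) = 1/√0.7520 = 1.153; τ_4 = 26.0/1.153 = 22.55 years.
Total: 24.60 + 6.915 + 14.36 + 22.55 years.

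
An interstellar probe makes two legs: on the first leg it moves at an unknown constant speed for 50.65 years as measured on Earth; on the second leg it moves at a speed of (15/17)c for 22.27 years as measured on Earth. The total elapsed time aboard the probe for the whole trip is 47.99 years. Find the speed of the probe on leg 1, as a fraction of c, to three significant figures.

β = 0.672

Leg 1: speed unknown; τ_1 = 50.65/γ_1.
Leg 2: γ = 1/√(1 − (15/17)²) = 17/8 = 2.125; τ_2 = 22.27/2.125 = 10.48 years.
Total proper time: τ_1 + 10.48 = 47.99, so τ_1 = 47.99 − 10.48 = 37.51 years.
γ_1 = 50.65/37.51 = 1.350; β = √(1 − 1/γ²) = √0.4516.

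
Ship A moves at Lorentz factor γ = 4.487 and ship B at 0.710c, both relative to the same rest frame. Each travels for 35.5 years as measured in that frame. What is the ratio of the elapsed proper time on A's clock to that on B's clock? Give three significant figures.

τ_A/τ_B = 0.316

A: γ = 4.487. B: γ = 1/√(1 − 0.710²) = 1/√0.4959 = 1.420.
τ_A/τ_B = γ_B/γ_A = 1.420/4.487 = 0.3165, so τ_A/τ_B = 0.3165.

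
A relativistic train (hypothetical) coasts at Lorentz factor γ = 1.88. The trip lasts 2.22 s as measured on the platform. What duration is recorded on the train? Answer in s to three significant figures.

τ = 1.18 s

γ = 1.88
The interval measured on the platform is the dilated one; the clock on the train measures the proper time τ = Δt/γ = 2.22/1.880 s.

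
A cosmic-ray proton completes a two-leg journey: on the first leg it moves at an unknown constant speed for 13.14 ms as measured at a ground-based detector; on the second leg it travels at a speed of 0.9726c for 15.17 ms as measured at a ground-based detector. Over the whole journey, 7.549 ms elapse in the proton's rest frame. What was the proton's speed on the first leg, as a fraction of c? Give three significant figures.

β = 0.952

Leg 1: speed unknown; τ_1 = 13.14/γ_1.
Leg 2: γ = 1/√(1 − 0.9726²) = 1/√0.05405 = 4.301; τ_2 = 15.17/4.301 = 3.527 ms.
Total proper time: τ_1 + 3.527 = 7.549, so τ_1 = 7.549 − 3.527 = 4.022 ms.
γ_1 = 13.14/4.022 = 3.267; β = √(1 − 1/γ²) = √0.9063.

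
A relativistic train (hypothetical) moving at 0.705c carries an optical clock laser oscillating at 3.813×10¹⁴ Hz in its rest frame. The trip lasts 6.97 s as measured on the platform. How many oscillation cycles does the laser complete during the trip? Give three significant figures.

N = 1.88×10¹⁵

γ = 1/√(1 − 0.705²) = 1/√0.5030 = 1.410
The oscillator's own cycle count is N = f × τ where τ is the proper time on the train. τ = Δt/γ = 6.97/1.410 = 4.943 s = 4.943×10⁰ s.
N = 3.813×10¹⁴ × 4.943×10⁰ = 1.885×10¹⁵.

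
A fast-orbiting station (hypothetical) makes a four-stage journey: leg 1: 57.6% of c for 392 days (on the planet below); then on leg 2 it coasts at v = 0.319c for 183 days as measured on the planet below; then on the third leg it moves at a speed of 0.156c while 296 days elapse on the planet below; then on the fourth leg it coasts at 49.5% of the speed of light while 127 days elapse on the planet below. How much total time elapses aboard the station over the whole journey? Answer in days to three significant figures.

Leg 1: β = 0.576; γ = 1/√(1 − 0.576²) = 1/√0.6682 = 1.223; τ_1 = 392/1.223 = 320.4 days.
Leg 2: γ = 1/√(1 − 0.319²) = 1/√0.8982 = 1.055; τ_2 = 183/1.055 = 173.4 days.
Leg 3: γ = 1/√(1 − 0.156²) = 1/√0.9757 = 1.012; τ_3 = 296/1.012 = 292.4 days.
Leg 4: β = 0.495; γ = 1/√(1 − 0.495²) = 1/√0.7550 = 1.151; τ_4 = 127/1.151 = 110.3 days.
Total: 320.4 + 173.4 + 292.4 + 110.3 days.

τ = 897 days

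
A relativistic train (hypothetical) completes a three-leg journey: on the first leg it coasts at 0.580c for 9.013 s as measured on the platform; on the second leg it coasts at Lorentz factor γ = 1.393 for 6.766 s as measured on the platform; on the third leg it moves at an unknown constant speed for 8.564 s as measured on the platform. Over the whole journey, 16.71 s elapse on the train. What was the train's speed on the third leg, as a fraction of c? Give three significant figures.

Leg 1: γ = 1/√(1 − 0.580²) = 1/√0.6636 = 1.228; τ_1 = 9.013/1.228 = 7.342 s.
Leg 2: γ = 1.393; τ_2 = 6.766/1.393 = 4.857 s.
Leg 3: speed unknown; τ_3 = 8.564/γ_3.
Total proper time: 7.342 + 4.857 + τ_3 = 16.71, so τ_3 = 16.71 − 12.20 = 4.511 s.
γ_3 = 8.564/4.511 = 1.899; β = √(1 − 1/γ²) = √0.7226.

β = 0.850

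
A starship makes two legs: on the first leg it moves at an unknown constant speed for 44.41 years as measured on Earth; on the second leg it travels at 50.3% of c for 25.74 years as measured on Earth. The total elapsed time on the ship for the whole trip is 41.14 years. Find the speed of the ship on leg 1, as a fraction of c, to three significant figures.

β = 0.905

Leg 1: speed unknown; τ_1 = 44.41/γ_1.
Leg 2: β = 0.503; γ = 1/√(1 − 0.503²) = 1/√0.7470 = 1.157; τ_2 = 25.74/1.157 = 22.25 years.
Total proper time: τ_1 + 22.25 = 41.14, so τ_1 = 41.14 − 22.25 = 18.89 years.
γ_1 = 44.41/18.89 = 2.351; β = √(1 − 1/γ²) = √0.8190.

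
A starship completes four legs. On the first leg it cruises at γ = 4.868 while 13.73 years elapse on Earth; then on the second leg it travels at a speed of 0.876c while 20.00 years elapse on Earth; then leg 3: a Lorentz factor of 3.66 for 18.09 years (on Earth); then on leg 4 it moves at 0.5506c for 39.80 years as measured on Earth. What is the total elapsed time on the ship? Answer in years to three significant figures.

Leg 1: γ = 4.868; τ_1 = 13.73/4.868 = 2.820 years.
Leg 2: γ = 1/√(1 − 0.876²) = 1/√0.2326 = 2.073; τ_2 = 20.00/2.073 = 9.646 years.
Leg 3: γ = 3.66; τ_3 = 18.09/3.660 = 4.943 years.
Leg 4: γ = 1/√(1 − 0.5506²) = 1/√0.6968 = 1.198; τ_4 = 39.80/1.198 = 33.22 years.
Total: 2.820 + 9.646 + 4.943 + 33.22 years.

τ = 50.6 years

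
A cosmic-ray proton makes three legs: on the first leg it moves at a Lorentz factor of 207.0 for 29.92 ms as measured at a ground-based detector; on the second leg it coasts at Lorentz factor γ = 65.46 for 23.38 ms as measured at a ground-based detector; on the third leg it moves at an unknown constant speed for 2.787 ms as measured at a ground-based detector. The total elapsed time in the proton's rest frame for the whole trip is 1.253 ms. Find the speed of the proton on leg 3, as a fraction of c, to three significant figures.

Leg 1: γ = 207.0; τ_1 = 29.92/207.0 = 0.1445 ms.
Leg 2: γ = 65.46; τ_2 = 23.38/65.46 = 0.3572 ms.
Leg 3: speed unknown; τ_3 = 2.787/γ_3.
Total proper time: 0.1445 + 0.3572 + τ_3 = 1.253, so τ_3 = 1.253 − 0.5017 = 0.7513 ms.
γ_3 = 2.787/0.7513 = 3.710; β = √(1 − 1/γ²) = √0.9273.

β = 0.963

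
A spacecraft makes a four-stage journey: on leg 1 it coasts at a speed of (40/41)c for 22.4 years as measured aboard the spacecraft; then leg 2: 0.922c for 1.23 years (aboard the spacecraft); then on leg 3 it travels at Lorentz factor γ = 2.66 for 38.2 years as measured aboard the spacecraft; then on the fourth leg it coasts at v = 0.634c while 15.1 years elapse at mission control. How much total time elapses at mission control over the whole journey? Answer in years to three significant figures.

Δt = 222 years

Leg 1: γ = 1/√(1 − (40/41)²) = 41/9 ≈ 4.556; Δt_1 = 4.556 × 22.4 = 102.0 years.
Leg 2: γ = 1/√(1 − 0.922²) = 1/√0.1499 = 2.583; Δt_2 = 2.583 × 1.23 = 3.177 years.
Leg 3: γ = 2.66; Δt_3 = 2.660 × 38.2 = 101.6 years.
Leg 4: 15.1 years is already measured at mission control.
Total: 102.0 + 3.177 + 101.6 + 15.10 years.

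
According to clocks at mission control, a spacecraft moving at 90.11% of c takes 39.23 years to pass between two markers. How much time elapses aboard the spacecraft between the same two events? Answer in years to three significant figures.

β = 0.9011; γ = 1/√(1 − 0.9011²) = 1/√0.1880 = 2.306
The interval measured at mission control is the dilated one; the clock aboard the spacecraft measures the proper time τ = Δt/γ = 39.23/2.306 years.

τ = 17.0 years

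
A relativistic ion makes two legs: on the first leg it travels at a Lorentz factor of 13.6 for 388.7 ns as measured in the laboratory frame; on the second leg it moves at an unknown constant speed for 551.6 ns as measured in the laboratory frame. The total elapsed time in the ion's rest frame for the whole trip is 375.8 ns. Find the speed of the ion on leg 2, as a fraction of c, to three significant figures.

β = 0.777

Leg 1: γ = 13.6; τ_1 = 388.7/13.60 = 28.58 ns.
Leg 2: speed unknown; τ_2 = 551.6/γ_2.
Total proper time: 28.58 + τ_2 = 375.8, so τ_2 = 375.8 − 28.58 = 347.2 ns.
γ_2 = 551.6/347.2 = 1.589; β = √(1 − 1/γ²) = √0.6038.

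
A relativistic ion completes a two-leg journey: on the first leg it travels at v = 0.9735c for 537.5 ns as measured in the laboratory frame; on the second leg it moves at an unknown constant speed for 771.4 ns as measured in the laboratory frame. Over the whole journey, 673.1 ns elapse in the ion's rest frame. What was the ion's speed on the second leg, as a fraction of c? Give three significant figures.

β = 0.701

Leg 1: γ = 1/√(1 − 0.9735²) = 1/√0.05230 = 4.373; τ_1 = 537.5/4.373 = 122.9 ns.
Leg 2: speed unknown; τ_2 = 771.4/γ_2.
Total proper time: 122.9 + τ_2 = 673.1, so τ_2 = 673.1 − 122.9 = 550.2 ns.
γ_2 = 771.4/550.2 = 1.402; β = √(1 − 1/γ²) = √0.4913.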